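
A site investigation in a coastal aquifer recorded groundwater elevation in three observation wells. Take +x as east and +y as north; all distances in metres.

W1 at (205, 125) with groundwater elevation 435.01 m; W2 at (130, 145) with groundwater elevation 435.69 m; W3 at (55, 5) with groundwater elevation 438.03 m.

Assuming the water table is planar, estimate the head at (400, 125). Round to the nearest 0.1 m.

With h = a·x + b·y + c and W1 as origin, the differences give:
  (-75)·a + 20·b = +0.68
  (-150)·a + (-120)·b = +3.02
Eliminate b (×(-120) and ×20, subtract): 12000·a = -142.000 → a = ∂h/∂x = -0.01183
Back-substitute: b = ∂h/∂y = -0.01037.
h(400, 125) = 435.01 + (-0.01183)·(195) + (-0.01037)·(0) = 435.01 -2.308 -0.000 = 432.702 m.

432.7 m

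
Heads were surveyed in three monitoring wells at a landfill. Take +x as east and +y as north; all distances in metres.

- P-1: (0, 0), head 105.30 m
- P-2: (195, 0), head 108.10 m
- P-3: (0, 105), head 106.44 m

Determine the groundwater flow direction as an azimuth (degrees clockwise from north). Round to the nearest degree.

∂h/∂x = (108.10 − 105.30) / (195 − 0) = +0.01436
∂h/∂y = (106.44 − 105.30) / (105 − 0) = +0.01086
Flow direction (−∇h) has components (-0.01436 E, -0.01086 N).
Azimuth = atan2(E, N) = atan2(-0.01436, -0.01086) = 232.9° ≈ 233°.

233°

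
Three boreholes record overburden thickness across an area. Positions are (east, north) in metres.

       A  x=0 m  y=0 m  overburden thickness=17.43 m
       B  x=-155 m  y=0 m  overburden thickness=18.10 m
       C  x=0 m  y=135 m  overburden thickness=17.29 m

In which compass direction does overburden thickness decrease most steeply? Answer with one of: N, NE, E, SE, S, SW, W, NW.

E

∂d/∂x = (18.10 − 17.43) / (-155 − 0) = -0.004323
∂d/∂y = (17.29 − 17.43) / (135 − 0) = -0.001037
Steepest decrease is along −∇f = (+0.004323 E, +0.001037 N) → east.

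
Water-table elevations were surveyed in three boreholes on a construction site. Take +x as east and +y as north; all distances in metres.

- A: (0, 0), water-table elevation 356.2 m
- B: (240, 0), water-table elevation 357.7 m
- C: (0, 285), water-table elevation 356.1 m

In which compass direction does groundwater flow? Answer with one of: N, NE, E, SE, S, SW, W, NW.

W

∂h/∂x = (357.7 − 356.2) / (240 − 0) = +0.006250
∂h/∂y = (356.1 − 356.2) / (285 − 0) = -0.0003509
Flow = −∇h = (-0.006250 east, +0.0003509 north), which points west.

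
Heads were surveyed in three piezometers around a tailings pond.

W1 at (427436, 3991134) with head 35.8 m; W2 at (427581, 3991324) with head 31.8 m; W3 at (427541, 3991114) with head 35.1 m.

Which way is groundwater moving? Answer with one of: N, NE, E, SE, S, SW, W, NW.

Differences from W1: to W2 (Δx, Δy, Δh) = (145, 190, -4.0); to W3 = (105, -20, -0.7).
Determinant of the coordinate differences = 145·(-20) − 105·190 = -22850.
∂h/∂x = [(-4.0)·(-20) − (-0.7)·190] / -22850 = -0.009322
∂h/∂y = [145·(-0.7) − 105·(-4.0)] / -22850 = -0.01394
Flow = −∇h = (+0.009322 east, +0.01394 north), which points northeast.

NE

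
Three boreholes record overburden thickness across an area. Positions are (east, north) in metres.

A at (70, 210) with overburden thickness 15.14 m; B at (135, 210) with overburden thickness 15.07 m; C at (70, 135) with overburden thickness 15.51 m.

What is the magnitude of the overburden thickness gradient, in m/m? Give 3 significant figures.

Differences from A: to B (Δx, Δy, Δh) = (65, 0, -0.07); to C = (0, -75, +0.37).
Solve a·Δx + b·Δy = Δd: det = 65·(-75) − 0·0 = -4875.
∂d/∂x = [(-0.07)·(-75) − (+0.37)·0] / -4875 = -0.001077
∂d/∂y = [65·(+0.37) − 0·(-0.07)] / -4875 = -0.004933
|∇f| = √(-0.001077² + -0.004933²) = 0.005049 m/m

0.00505 m/m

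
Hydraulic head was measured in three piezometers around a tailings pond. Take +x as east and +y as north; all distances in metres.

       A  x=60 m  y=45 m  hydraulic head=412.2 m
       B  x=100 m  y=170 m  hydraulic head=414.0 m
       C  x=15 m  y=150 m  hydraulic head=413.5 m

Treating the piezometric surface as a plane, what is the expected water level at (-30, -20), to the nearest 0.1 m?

With h = a·x + b·y + c and A as origin, the differences give:
  40·a + 125·b = +1.8
  (-45)·a + 105·b = +1.3
Eliminate b (×105 and ×125, subtract): 9825·a = 26.50 → a = ∂h/∂x = +0.002697
Back-substitute: b = ∂h/∂y = +0.01354.
h(-30, -20) = 412.2 + (+0.002697)·(-90) + (+0.01354)·(-65) = 412.2 -0.243 -0.880 = 411.077 m.

411.1 m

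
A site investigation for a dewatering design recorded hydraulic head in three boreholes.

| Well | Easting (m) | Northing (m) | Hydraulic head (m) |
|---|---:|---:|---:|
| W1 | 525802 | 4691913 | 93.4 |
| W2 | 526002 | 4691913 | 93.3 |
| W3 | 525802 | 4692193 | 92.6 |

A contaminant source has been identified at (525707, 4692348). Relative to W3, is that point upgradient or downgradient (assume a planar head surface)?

∂h/∂x = (93.3 − 93.4) / (526002 − 525802) = -0.0005000
∂h/∂y = (92.6 − 93.4) / (4692193 − 4691913) = -0.002857
Head at (525707, 4692348) = 93.4 + (-0.0005000)·(-95) + (-0.002857)·(435) = 92.20 m.
That is lower than the 92.6 m at W3, so the point is downgradient.

downgradient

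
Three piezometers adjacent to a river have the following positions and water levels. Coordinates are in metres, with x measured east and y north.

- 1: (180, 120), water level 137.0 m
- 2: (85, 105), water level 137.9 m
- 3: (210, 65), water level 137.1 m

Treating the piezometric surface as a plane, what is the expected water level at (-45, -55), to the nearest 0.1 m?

With h = a·x + b·y + c and 1 as origin, the differences give:
  (-95)·a + (-15)·b = +0.9
  30·a + (-55)·b = +0.1
Eliminate b (×(-55) and ×(-15), subtract): 5675·a = -48.00 → a = ∂h/∂x = -0.008458
Back-substitute: b = ∂h/∂y = -0.006432.
h(-45, -55) = 137.0 + (-0.008458)·(-225) + (-0.006432)·(-175) = 137.0 +1.903 +1.126 = 140.029 m.

140.0 m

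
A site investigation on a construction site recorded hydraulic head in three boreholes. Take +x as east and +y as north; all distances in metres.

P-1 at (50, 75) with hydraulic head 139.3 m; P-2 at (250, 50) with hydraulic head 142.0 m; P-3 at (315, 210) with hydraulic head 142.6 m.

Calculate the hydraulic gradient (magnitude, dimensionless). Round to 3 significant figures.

0.0134

With h = a·x + b·y + c and P-1 as origin, the differences give:
  200·a + (-25)·b = +2.7
  265·a + 135·b = +3.3
Eliminate b (×135 and ×(-25), subtract): 33625·a = 447.00 → a = ∂h/∂x = +0.01329
Back-substitute: b = ∂h/∂y = -0.001651.
|∇h| = √(0.01329² + -0.001651²) = 0.01339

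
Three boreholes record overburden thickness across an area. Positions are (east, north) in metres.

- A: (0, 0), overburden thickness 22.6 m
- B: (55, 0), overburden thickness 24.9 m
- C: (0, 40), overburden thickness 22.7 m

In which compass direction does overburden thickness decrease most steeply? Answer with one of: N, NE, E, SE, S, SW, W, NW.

∂d/∂x = (24.9 − 22.6) / (55 − 0) = +0.04182
∂d/∂y = (22.7 − 22.6) / (40 − 0) = +0.002500
Steepest decrease is along −∇f = (-0.04182 E, -0.002500 N) → west.

W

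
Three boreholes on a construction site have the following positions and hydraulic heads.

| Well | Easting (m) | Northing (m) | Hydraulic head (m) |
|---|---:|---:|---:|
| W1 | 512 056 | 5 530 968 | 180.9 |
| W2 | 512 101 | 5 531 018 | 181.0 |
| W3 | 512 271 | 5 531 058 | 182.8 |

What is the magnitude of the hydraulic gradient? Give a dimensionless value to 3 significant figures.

Taking W1 as reference: W2−W1 = (45, 50, +0.1); W3−W1 = (215, 90, +1.9).
Solve a·Δx + b·Δy = Δh: det = 45·90 − 215·50 = -6700.
∂h/∂x = [(+0.1)·90 − (+1.9)·50] / -6700 = +0.01284
∂h/∂y = [45·(+1.9) − 215·(+0.1)] / -6700 = -0.009552
|∇h| = √(0.01284² + -0.009552²) = 0.016

0.0160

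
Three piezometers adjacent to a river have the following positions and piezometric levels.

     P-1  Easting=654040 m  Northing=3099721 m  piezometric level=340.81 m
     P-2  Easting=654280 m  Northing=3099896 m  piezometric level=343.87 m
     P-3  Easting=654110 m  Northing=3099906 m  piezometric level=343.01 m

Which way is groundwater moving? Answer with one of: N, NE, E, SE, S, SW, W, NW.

SW

Taking P-1 as reference: P-2−P-1 = (240, 175, +3.06); P-3−P-1 = (70, 185, +2.20).
Determinant of the coordinate differences = 240·185 − 70·175 = 32150.
∂h/∂x = [(+3.06)·185 − (+2.20)·175] / 32150 = +0.005633
∂h/∂y = [240·(+2.20) − 70·(+3.06)] / 32150 = +0.009760
Flow = −∇h = (-0.005633 east, -0.009760 north), which points southwest.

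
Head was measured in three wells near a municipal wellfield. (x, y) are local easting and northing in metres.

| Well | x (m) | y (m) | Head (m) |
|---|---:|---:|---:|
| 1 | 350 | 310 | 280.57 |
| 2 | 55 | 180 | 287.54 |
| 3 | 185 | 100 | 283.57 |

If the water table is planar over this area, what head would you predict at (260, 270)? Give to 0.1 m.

282.7 m

With h = a·x + b·y + c and 1 as origin, the differences give:
  (-295)·a + (-130)·b = +6.97
  (-165)·a + (-210)·b = +3.00
Eliminate b (×(-210) and ×(-130), subtract): 40500·a = -1073.700 → a = ∂h/∂x = -0.02651
Back-substitute: b = ∂h/∂y = +0.006544.
h(260, 270) = 280.57 + (-0.02651)·(-90) + (+0.006544)·(-40) = 280.57 +2.386 -0.262 = 282.694 m.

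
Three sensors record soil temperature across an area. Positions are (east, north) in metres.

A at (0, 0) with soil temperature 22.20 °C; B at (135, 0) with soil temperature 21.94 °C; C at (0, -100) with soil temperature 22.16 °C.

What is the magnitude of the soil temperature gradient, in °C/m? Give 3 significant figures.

∂T/∂x = (21.94 − 22.20) / (135 − 0) = -0.001926
∂T/∂y = (22.16 − 22.20) / (-100 − 0) = +0.0004000
|∇f| = √(-0.001926² + 0.0004000²) = 0.001967 °C/m

0.00197 °C/m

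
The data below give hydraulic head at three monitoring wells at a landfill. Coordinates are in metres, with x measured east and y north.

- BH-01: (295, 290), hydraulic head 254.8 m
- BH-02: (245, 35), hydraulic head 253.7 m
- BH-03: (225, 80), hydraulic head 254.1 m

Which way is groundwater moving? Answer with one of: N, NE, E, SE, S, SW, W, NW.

Three-point gradient (reference BH-01): Δ to BH-02 = (-50, -255, -1.1), Δ to BH-03 = (-70, -210, -0.7).
∂h/∂x = -0.007143, ∂h/∂y = +0.005714 (det = -7350).
Flow = −∇h = (+0.007143 east, -0.005714 north), which points southeast.

SE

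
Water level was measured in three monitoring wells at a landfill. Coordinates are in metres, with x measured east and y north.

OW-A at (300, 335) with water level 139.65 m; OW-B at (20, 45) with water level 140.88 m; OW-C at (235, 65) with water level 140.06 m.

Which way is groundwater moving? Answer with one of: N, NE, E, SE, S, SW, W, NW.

E

With h = a·x + b·y + c and OW-A as origin, the differences give:
  (-280)·a + (-290)·b = +1.23
  (-65)·a + (-270)·b = +0.41
Eliminate b (×(-270) and ×(-290), subtract): 56750·a = -213.200 → a = ∂h/∂x = -0.003757
Back-substitute: b = ∂h/∂y = -0.0006141.
Flow = −∇h = (+0.003757 east, +0.0006141 north), which points east.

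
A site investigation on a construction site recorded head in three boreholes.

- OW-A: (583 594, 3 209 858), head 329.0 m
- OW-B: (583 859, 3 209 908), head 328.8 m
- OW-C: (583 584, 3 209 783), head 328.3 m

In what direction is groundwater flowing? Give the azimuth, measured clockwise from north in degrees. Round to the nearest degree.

165°

With h = a·x + b·y + c and OW-A as origin, the differences give:
  265·a + 50·b = -0.2
  (-10)·a + (-75)·b = -0.7
Eliminate b (×(-75) and ×50, subtract): -19375·a = 50.00 → a = ∂h/∂x = -0.002581
Back-substitute: b = ∂h/∂y = +0.009677.
Flow direction (−∇h) has components (+0.002581 E, -0.009677 N).
Azimuth = atan2(E, N) = atan2(+0.002581, -0.009677) = 165.1° ≈ 165°.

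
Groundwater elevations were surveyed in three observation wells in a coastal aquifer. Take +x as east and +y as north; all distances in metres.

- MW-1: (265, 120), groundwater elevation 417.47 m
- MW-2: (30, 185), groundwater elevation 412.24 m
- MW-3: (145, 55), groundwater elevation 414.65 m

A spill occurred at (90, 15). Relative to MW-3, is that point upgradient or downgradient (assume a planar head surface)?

Differences from MW-1: to MW-2 (Δx, Δy, Δh) = (-235, 65, -5.23); to MW-3 = (-120, -65, -2.82).
Solve a·Δx + b·Δy = Δh: det = (-235)·(-65) − (-120)·65 = 23075.
∂h/∂x = [(-5.23)·(-65) − (-2.82)·65] / 23075 = +0.02268
∂h/∂y = [(-235)·(-2.82) − (-120)·(-5.23)] / 23075 = +0.001521
Head at (90, 15) = 417.47 + (+0.02268)·(-175) + (+0.001521)·(-105) = 413.34 m.
That is lower than the 414.65 m at MW-3, so the point is downgradient.

downgradient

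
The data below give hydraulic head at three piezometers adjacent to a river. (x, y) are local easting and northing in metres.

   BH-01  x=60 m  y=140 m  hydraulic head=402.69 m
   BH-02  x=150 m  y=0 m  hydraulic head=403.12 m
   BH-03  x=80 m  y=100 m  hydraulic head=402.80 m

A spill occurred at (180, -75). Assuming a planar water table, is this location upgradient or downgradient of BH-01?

upgradient

Taking BH-01 as reference: BH-02−BH-01 = (90, -140, +0.43); BH-03−BH-01 = (20, -40, +0.11).
Solve a·Δx + b·Δy = Δh: det = 90·(-40) − 20·(-140) = -800.
∂h/∂x = [(+0.43)·(-40) − (+0.11)·(-140)] / -800 = +0.002250
∂h/∂y = [90·(+0.11) − 20·(+0.43)] / -800 = -0.001625
Head at (180, -75) = 402.69 + (+0.002250)·(120) + (-0.001625)·(-215) = 403.31 m.
That is higher than the 402.69 m at BH-01, so the point is upgradient.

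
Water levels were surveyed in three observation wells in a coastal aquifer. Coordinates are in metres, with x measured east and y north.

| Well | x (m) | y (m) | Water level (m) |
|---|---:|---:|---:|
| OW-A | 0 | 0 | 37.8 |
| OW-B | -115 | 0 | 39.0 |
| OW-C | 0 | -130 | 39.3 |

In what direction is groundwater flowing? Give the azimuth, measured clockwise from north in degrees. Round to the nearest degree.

∂h/∂x = (39.0 − 37.8) / (-115 − 0) = -0.01043
∂h/∂y = (39.3 − 37.8) / (-130 − 0) = -0.01154
Flow direction (−∇h) has components (+0.01043 E, +0.01154 N).
Azimuth = atan2(E, N) = atan2(+0.01043, +0.01154) = 42.1° ≈ 042°.

042°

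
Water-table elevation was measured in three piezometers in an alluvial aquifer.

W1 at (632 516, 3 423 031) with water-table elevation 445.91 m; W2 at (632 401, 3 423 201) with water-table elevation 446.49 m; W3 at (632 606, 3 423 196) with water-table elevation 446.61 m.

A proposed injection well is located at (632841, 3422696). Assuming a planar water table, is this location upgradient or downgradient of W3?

Differences from W1: to W2 (Δx, Δy, Δh) = (-115, 170, +0.58); to W3 = (90, 165, +0.70).
Determinant of the coordinate differences = (-115)·165 − 90·170 = -34275.
∂h/∂x = [(+0.58)·165 − (+0.70)·170] / -34275 = +0.0006798
∂h/∂y = [(-115)·(+0.70) − 90·(+0.58)] / -34275 = +0.003872
Head at (632841, 3422696) = 445.91 + (+0.0006798)·(325) + (+0.003872)·(-335) = 444.83 m.
That is lower than the 446.61 m at W3, so the point is downgradient.

downgradient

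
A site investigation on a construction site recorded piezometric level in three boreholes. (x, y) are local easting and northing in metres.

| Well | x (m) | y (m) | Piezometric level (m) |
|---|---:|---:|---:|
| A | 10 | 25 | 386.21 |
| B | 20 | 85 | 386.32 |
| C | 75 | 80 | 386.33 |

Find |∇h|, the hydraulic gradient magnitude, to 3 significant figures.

With h = a·x + b·y + c and A as origin, the differences give:
  10·a + 60·b = +0.11
  65·a + 55·b = +0.12
Eliminate b (×55 and ×60, subtract): -3350·a = -1.150 → a = ∂h/∂x = +0.0003433
Back-substitute: b = ∂h/∂y = +0.001776.
|∇h| = √(0.0003433² + 0.001776²) = 0.001809

0.00181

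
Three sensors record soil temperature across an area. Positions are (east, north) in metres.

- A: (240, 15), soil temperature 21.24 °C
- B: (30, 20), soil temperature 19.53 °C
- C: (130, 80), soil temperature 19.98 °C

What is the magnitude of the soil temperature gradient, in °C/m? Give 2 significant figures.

0.0099 °C/m

Taking A as reference: B−A = (-210, 5, -1.71); C−A = (-110, 65, -1.26).
Solve a·Δx + b·Δy = ΔT: det = (-210)·65 − (-110)·5 = -13100.
∂T/∂x = [(-1.71)·65 − (-1.26)·5] / -13100 = +0.008004
∂T/∂y = [(-210)·(-1.26) − (-110)·(-1.71)] / -13100 = -0.005840
|∇f| = √(0.008004² + -0.005840²) = 0.009908 °C/m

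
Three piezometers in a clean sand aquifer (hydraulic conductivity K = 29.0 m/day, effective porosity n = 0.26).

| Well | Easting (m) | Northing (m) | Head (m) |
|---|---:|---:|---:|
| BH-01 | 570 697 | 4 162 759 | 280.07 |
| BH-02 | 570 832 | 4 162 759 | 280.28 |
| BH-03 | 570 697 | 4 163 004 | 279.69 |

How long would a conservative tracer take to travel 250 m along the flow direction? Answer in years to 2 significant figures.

∂h/∂x = (280.28 − 280.07) / (570832 − 570697) = +0.001556
∂h/∂y = (279.69 − 280.07) / (4163004 − 4162759) = -0.001551
|∇h| = √(0.001556² + -0.001551²) = 0.002197
Seepage velocity v = K·i/n = 29.0 × 0.002197 / 0.26 = 0.2451 m/day.
t = 250 / 0.2451 = 1020 days = 2.79 years.

2.8 years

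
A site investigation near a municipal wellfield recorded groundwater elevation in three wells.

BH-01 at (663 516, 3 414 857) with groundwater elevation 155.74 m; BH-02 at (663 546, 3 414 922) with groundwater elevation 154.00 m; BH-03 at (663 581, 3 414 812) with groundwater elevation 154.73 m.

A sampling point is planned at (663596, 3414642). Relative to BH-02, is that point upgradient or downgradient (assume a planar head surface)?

upgradient

With h = a·x + b·y + c and BH-01 as origin, the differences give:
  30·a + 65·b = -1.74
  65·a + (-45)·b = -1.01
Eliminate b (×(-45) and ×65, subtract): -5575·a = 143.950 → a = ∂h/∂x = -0.02582
Back-substitute: b = ∂h/∂y = -0.01485.
Head at (663596, 3414642) = 155.74 + (-0.02582)·(80) + (-0.01485)·(-215) = 156.87 m.
That is higher than the 154.00 m at BH-02, so the point is upgradient.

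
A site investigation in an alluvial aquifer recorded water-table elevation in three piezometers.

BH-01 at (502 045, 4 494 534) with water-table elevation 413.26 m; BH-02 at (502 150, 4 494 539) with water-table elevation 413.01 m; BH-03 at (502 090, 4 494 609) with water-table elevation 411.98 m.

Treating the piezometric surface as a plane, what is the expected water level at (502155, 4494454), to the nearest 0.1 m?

414.4 m

With h = a·x + b·y + c and BH-01 as origin, the differences give:
  105·a + 5·b = -0.25
  45·a + 75·b = -1.28
Eliminate b (×75 and ×5, subtract): 7650·a = -12.350 → a = ∂h/∂x = -0.001614
Back-substitute: b = ∂h/∂y = -0.01610.
h(502155, 4494454) = 413.26 + (-0.001614)·(110) + (-0.01610)·(-80) = 413.26 -0.178 +1.288 = 414.370 m.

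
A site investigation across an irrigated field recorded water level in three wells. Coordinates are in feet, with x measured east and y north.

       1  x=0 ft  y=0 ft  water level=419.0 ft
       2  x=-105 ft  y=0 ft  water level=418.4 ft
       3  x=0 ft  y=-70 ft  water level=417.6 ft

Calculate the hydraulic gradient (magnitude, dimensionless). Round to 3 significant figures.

0.0208

∂h/∂x = (418.4 − 419.0) / (-105 − 0) = +0.005714
∂h/∂y = (417.6 − 419.0) / (-70 − 0) = +0.02000
|∇h| = √(0.005714² + 0.02000²) = 0.0208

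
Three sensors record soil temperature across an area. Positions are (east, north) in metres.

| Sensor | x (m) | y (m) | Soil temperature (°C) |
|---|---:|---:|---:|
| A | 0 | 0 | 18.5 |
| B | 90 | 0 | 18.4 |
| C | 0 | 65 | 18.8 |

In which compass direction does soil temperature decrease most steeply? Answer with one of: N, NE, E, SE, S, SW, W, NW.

S

∂T/∂x = (18.4 − 18.5) / (90 − 0) = -0.001111
∂T/∂y = (18.8 − 18.5) / (65 − 0) = +0.004615
Steepest decrease is along −∇f = (+0.001111 E, -0.004615 N) → south.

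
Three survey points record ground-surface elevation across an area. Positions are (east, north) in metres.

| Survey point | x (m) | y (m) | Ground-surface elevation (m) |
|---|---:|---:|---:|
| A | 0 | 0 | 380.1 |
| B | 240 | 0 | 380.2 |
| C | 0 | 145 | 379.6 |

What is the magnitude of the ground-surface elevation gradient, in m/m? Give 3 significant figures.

∂z/∂x = (380.2 − 380.1) / (240 − 0) = +0.0004167
∂z/∂y = (379.6 − 380.1) / (145 − 0) = -0.003448
|∇f| = √(0.0004167² + -0.003448²) = 0.003473 m/m

0.00347 m/m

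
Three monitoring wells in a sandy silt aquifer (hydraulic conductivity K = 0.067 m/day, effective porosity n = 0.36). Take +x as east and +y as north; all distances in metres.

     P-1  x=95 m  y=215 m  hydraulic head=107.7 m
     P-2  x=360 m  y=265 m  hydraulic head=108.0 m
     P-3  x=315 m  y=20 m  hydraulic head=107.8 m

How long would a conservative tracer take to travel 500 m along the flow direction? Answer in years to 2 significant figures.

6200 years

Three-point gradient (reference P-1): Δ to P-2 = (265, 50, +0.3), Δ to P-3 = (220, -195, +0.1).
∂h/∂x = +0.001013, ∂h/∂y = +0.0006302 (det = -62675).
|∇h| = √(0.001013² + 0.0006302²) = 0.001193
Seepage velocity v = K·i/n = 0.067 × 0.001193 / 0.36 = 0.000222 m/day.
t = 500 / 0.000222 = 2.252e+06 days = 6.17e+03 years.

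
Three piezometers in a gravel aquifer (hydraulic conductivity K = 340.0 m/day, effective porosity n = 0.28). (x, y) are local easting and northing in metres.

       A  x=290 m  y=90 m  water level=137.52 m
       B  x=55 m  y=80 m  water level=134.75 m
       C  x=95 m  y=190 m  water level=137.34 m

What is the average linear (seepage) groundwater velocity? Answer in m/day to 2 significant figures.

27 m/day

Three-point gradient (reference A): Δ to B = (-235, -10, -2.77), Δ to C = (-195, 100, -0.18).
∂h/∂x = +0.01095, ∂h/∂y = +0.01956 (det = -25450).
|∇h| = √(0.01095² + 0.01956²) = 0.02242
Seepage velocity v = K·i/n = 340.0 × 0.02242 / 0.28 = 27.22 m/day.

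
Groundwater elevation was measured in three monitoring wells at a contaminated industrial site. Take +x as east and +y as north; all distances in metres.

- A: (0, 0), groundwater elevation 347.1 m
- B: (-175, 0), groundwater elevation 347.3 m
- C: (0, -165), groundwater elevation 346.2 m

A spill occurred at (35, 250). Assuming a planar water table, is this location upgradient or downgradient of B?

upgradient

∂h/∂x = (347.3 − 347.1) / (-175 − 0) = -0.001143
∂h/∂y = (346.2 − 347.1) / (-165 − 0) = +0.005455
Head at (35, 250) = 347.1 + (-0.001143)·(35) + (+0.005455)·(250) = 348.42 m.
That is higher than the 347.3 m at B, so the point is upgradient.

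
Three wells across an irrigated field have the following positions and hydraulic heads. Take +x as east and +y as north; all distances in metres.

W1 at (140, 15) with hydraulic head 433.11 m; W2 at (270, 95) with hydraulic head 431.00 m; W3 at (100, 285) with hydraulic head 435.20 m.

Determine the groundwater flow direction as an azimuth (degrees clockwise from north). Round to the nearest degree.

104°

Taking W1 as reference: W2−W1 = (130, 80, -2.11); W3−W1 = (-40, 270, +2.09).
Solve a·Δx + b·Δy = Δh: det = 130·270 − (-40)·80 = 38300.
∂h/∂x = [(-2.11)·270 − (+2.09)·80] / 38300 = -0.01924
∂h/∂y = [130·(+2.09) − (-40)·(-2.11)] / 38300 = +0.004890
Flow direction (−∇h) has components (+0.01924 E, -0.004890 N).
Azimuth = atan2(E, N) = atan2(+0.01924, -0.004890) = 104.3° ≈ 104°.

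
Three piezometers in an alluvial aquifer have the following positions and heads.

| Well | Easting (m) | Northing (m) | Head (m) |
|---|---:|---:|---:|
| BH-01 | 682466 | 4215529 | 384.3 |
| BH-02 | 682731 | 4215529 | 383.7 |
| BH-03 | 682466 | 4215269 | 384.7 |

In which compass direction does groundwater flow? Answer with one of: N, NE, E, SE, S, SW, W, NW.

∂h/∂x = (383.7 − 384.3) / (682731 − 682466) = -0.002264
∂h/∂y = (384.7 − 384.3) / (4215269 − 4215529) = -0.001538
Flow = −∇h = (+0.002264 east, +0.001538 north), which points northeast.

NE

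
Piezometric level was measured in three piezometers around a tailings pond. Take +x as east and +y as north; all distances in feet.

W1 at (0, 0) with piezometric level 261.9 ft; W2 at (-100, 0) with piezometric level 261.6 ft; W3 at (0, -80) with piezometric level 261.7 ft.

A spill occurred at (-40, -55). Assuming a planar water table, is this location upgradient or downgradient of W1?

∂h/∂x = (261.6 − 261.9) / (-100 − 0) = +0.003000
∂h/∂y = (261.7 − 261.9) / (-80 − 0) = +0.002500
Head at (-40, -55) = 261.9 + (+0.003000)·(-40) + (+0.002500)·(-55) = 261.64 ft.
That is lower than the 261.9 ft at W1, so the point is downgradient.

downgradient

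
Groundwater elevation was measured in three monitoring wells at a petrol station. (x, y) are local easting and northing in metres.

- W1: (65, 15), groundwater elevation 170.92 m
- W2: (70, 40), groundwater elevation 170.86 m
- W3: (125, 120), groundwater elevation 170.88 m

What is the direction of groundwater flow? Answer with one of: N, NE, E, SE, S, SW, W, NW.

Taking W1 as reference: W2−W1 = (5, 25, -0.06); W3−W1 = (60, 105, -0.04).
Determinant of the coordinate differences = 5·105 − 60·25 = -975.
∂h/∂x = [(-0.06)·105 − (-0.04)·25] / -975 = +0.005436
∂h/∂y = [5·(-0.04) − 60·(-0.06)] / -975 = -0.003487
Flow = −∇h = (-0.005436 east, +0.003487 north), which points northwest.

NW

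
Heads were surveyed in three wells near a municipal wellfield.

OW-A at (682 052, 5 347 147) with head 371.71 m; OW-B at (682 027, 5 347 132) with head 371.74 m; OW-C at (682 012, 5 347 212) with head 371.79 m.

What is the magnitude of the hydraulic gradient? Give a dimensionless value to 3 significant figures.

0.00146

With h = a·x + b·y + c and OW-A as origin, the differences give:
  (-25)·a + (-15)·b = +0.03
  (-40)·a + 65·b = +0.08
Eliminate b (×65 and ×(-15), subtract): -2225·a = 3.150 → a = ∂h/∂x = -0.001416
Back-substitute: b = ∂h/∂y = +0.0003596.
|∇h| = √(-0.001416² + 0.0003596²) = 0.001461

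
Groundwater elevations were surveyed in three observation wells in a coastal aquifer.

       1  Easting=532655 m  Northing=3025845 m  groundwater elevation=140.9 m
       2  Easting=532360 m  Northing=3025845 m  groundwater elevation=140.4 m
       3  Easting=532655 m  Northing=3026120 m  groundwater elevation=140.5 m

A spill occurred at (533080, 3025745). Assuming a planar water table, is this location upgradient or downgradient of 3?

∂h/∂x = (140.4 − 140.9) / (532360 − 532655) = +0.001695
∂h/∂y = (140.5 − 140.9) / (3026120 − 3025845) = -0.001455
Head at (533080, 3025745) = 140.9 + (+0.001695)·(425) + (-0.001455)·(-100) = 141.77 m.
That is higher than the 140.5 m at 3, so the point is upgradient.

upgradient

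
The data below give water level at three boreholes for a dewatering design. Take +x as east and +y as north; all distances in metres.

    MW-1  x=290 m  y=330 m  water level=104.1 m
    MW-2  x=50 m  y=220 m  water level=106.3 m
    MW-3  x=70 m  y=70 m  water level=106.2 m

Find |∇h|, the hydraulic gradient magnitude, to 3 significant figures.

0.00894

With h = a·x + b·y + c and MW-1 as origin, the differences give:
  (-240)·a + (-110)·b = +2.2
  (-220)·a + (-260)·b = +2.1
Eliminate b (×(-260) and ×(-110), subtract): 38200·a = -341.00 → a = ∂h/∂x = -0.008927
Back-substitute: b = ∂h/∂y = -0.0005236.
|∇h| = √(-0.008927² + -0.0005236²) = 0.008942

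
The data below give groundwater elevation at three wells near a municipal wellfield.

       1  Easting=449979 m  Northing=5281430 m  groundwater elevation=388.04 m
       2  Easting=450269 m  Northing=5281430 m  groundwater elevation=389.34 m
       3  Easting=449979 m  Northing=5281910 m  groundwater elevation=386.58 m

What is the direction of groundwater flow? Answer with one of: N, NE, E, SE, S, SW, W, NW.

∂h/∂x = (389.34 − 388.04) / (450269 − 449979) = +0.004483
∂h/∂y = (386.58 − 388.04) / (5281910 − 5281430) = -0.003042
Flow = −∇h = (-0.004483 east, +0.003042 north), which points northwest.

NW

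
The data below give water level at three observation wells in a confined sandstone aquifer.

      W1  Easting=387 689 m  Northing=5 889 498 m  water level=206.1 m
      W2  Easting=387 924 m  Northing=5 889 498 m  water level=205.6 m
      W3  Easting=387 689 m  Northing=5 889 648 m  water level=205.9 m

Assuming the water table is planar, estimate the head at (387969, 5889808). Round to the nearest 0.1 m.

205.1 m

∂h/∂x = (205.6 − 206.1) / (387924 − 387689) = -0.002128
∂h/∂y = (205.9 − 206.1) / (5889648 − 5889498) = -0.001333
h(387969, 5889808) = 206.1 + (-0.002128)·(280) + (-0.001333)·(310) = 206.1 -0.596 -0.413 = 205.091 m.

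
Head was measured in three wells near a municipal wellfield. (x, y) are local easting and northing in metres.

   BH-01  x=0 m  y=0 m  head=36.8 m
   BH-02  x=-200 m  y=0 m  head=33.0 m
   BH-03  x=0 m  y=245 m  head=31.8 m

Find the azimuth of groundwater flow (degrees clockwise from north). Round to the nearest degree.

∂h/∂x = (33.0 − 36.8) / (-200 − 0) = +0.01900
∂h/∂y = (31.8 − 36.8) / (245 − 0) = -0.02041
Flow direction (−∇h) has components (-0.01900 E, +0.02041 N).
Azimuth = atan2(E, N) = atan2(-0.01900, +0.02041) = 317.0° ≈ 317°.

317°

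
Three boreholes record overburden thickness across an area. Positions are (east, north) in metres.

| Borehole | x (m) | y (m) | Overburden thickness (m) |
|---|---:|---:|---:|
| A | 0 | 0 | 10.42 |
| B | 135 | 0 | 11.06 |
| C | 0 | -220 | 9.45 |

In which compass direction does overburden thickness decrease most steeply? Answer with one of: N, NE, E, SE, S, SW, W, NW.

SW

∂d/∂x = (11.06 − 10.42) / (135 − 0) = +0.004741
∂d/∂y = (9.45 − 10.42) / (-220 − 0) = +0.004409
Steepest decrease is along −∇f = (-0.004741 E, -0.004409 N) → southwest.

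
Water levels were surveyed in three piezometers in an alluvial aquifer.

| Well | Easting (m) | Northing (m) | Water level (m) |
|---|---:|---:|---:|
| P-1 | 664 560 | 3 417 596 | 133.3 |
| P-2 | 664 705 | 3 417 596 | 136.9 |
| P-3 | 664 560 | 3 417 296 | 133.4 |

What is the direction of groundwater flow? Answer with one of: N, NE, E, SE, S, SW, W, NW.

∂h/∂x = (136.9 − 133.3) / (664705 − 664560) = +0.02483
∂h/∂y = (133.4 − 133.3) / (3417296 − 3417596) = -0.0003333
Flow = −∇h = (-0.02483 east, +0.0003333 north), which points west.

W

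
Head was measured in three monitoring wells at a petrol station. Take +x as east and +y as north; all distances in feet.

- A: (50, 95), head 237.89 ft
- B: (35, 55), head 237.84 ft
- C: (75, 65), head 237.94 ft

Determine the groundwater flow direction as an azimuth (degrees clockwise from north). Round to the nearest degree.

262°

Differences from A: to B (Δx, Δy, Δh) = (-15, -40, -0.05); to C = (25, -30, +0.05).
Determinant of the coordinate differences = (-15)·(-30) − 25·(-40) = 1450.
∂h/∂x = [(-0.05)·(-30) − (+0.05)·(-40)] / 1450 = +0.002414
∂h/∂y = [(-15)·(+0.05) − 25·(-0.05)] / 1450 = +0.0003448
Flow direction (−∇h) has components (-0.002414 E, -0.0003448 N).
Azimuth = atan2(E, N) = atan2(-0.002414, -0.0003448) = 261.9° ≈ 262°.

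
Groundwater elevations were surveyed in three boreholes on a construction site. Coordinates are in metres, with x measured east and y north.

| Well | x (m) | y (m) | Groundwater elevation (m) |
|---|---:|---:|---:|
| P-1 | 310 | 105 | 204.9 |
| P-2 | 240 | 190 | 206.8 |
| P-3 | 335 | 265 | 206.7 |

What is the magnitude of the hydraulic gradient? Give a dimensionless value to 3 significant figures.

0.0173

Three-point gradient (reference P-1): Δ to P-2 = (-70, 85, +1.9), Δ to P-3 = (25, 160, +1.8).
∂h/∂x = -0.01133, ∂h/∂y = +0.01302 (det = -13325).
|∇h| = √(-0.01133² + 0.01302²) = 0.01726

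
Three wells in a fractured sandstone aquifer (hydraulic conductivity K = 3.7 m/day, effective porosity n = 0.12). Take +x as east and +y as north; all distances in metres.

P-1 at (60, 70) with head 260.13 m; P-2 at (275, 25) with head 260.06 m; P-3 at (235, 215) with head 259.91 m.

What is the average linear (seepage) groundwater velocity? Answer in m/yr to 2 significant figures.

Differences from P-1: to P-2 (Δx, Δy, Δh) = (215, -45, -0.07); to P-3 = (175, 145, -0.22).
Solve a·Δx + b·Δy = Δh: det = 215·145 − 175·(-45) = 39050.
∂h/∂x = [(-0.07)·145 − (-0.22)·(-45)] / 39050 = -0.0005134
∂h/∂y = [215·(-0.22) − 175·(-0.07)] / 39050 = -0.0008976
|∇h| = √(-0.0005134² + -0.0008976²) = 0.001034
Seepage velocity v = K·i/n = 3.7 × 0.001034 / 0.12 = 0.03188 m/day = 11.64 m/yr.

12 m/yr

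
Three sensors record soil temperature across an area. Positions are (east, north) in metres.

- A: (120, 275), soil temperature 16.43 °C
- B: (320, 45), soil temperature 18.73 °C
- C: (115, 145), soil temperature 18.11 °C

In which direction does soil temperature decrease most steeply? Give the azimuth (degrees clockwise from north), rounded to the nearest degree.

014°

Taking A as reference: B−A = (200, -230, +2.30); C−A = (-5, -130, +1.68).
Determinant of the coordinate differences = 200·(-130) − (-5)·(-230) = -27150.
∂T/∂x = [(+2.30)·(-130) − (+1.68)·(-230)] / -27150 = -0.003219
∂T/∂y = [200·(+1.68) − (-5)·(+2.30)] / -27150 = -0.01280
Steepest decrease is along −∇f: components (+0.003219 E, +0.01280 N).
Azimuth = atan2(+0.003219, +0.01280) = 14.1° ≈ 014°.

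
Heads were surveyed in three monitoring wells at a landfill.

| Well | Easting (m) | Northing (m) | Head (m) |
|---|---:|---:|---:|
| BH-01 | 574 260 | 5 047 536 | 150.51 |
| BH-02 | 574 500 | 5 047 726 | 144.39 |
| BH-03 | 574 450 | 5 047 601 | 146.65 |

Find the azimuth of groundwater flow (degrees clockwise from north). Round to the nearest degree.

Taking BH-01 as reference: BH-02−BH-01 = (240, 190, -6.12); BH-03−BH-01 = (190, 65, -3.86).
Determinant of the coordinate differences = 240·65 − 190·190 = -20500.
∂h/∂x = [(-6.12)·65 − (-3.86)·190] / -20500 = -0.01637
∂h/∂y = [240·(-3.86) − 190·(-6.12)] / -20500 = -0.01153
Flow direction (−∇h) has components (+0.01637 E, +0.01153 N).
Azimuth = atan2(E, N) = atan2(+0.01637, +0.01153) = 54.8° ≈ 055°.

055°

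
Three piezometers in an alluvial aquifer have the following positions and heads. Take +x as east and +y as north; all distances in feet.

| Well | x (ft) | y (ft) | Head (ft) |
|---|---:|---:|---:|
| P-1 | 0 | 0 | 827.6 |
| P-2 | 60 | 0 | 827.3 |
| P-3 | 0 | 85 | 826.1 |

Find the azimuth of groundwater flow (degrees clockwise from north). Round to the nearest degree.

∂h/∂x = (827.3 − 827.6) / (60 − 0) = -0.005000
∂h/∂y = (826.1 − 827.6) / (85 − 0) = -0.01765
Flow direction (−∇h) has components (+0.005000 E, +0.01765 N).
Azimuth = atan2(E, N) = atan2(+0.005000, +0.01765) = 15.8° ≈ 016°.

016°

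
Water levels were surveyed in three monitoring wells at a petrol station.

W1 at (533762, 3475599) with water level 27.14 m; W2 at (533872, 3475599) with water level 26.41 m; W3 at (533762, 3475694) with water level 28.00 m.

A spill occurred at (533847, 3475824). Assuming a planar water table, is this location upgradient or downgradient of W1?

∂h/∂x = (26.41 − 27.14) / (533872 − 533762) = -0.006636
∂h/∂y = (28.00 − 27.14) / (3475694 − 3475599) = +0.009053
Head at (533847, 3475824) = 27.14 + (-0.006636)·(85) + (+0.009053)·(225) = 28.61 m.
That is higher than the 27.14 m at W1, so the point is upgradient.

upgradient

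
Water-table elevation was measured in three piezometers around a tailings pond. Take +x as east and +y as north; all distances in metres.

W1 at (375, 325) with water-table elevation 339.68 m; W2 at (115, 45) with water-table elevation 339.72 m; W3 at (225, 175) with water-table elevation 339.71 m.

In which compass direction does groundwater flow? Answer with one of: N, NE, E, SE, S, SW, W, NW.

With h = a·x + b·y + c and W1 as origin, the differences give:
  (-260)·a + (-280)·b = +0.04
  (-150)·a + (-150)·b = +0.03
Eliminate b (×(-150) and ×(-280), subtract): -3000·a = 2.400 → a = ∂h/∂x = -0.0008000
Back-substitute: b = ∂h/∂y = +0.0006000.
Flow = −∇h = (+0.0008000 east, -0.0006000 north), which points southeast.

SE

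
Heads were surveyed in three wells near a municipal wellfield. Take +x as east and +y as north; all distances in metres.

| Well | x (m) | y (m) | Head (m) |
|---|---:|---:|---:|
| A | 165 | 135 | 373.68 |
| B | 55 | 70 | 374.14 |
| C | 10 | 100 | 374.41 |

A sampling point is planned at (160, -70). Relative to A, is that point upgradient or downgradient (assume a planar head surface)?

downgradient

Taking A as reference: B−A = (-110, -65, +0.46); C−A = (-155, -35, +0.73).
Determinant of the coordinate differences = (-110)·(-35) − (-155)·(-65) = -6225.
∂h/∂x = [(+0.46)·(-35) − (+0.73)·(-65)] / -6225 = -0.005036
∂h/∂y = [(-110)·(+0.73) − (-155)·(+0.46)] / -6225 = +0.001446
Head at (160, -70) = 373.68 + (-0.005036)·(-5) + (+0.001446)·(-205) = 373.41 m.
That is lower than the 373.68 m at A, so the point is downgradient.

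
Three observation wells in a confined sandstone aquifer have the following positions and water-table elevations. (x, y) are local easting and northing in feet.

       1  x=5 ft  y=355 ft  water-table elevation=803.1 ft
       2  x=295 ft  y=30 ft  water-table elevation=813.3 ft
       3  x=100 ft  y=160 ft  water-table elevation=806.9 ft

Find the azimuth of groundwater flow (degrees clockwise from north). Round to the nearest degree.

With h = a·x + b·y + c and 1 as origin, the differences give:
  290·a + (-325)·b = +10.2
  95·a + (-195)·b = +3.8
Eliminate b (×(-195) and ×(-325), subtract): -25675·a = -754.00 → a = ∂h/∂x = +0.02937
Back-substitute: b = ∂h/∂y = -0.005180.
Flow direction (−∇h) has components (-0.02937 E, +0.005180 N).
Azimuth = atan2(E, N) = atan2(-0.02937, +0.005180) = 280.0° ≈ 280°.

280°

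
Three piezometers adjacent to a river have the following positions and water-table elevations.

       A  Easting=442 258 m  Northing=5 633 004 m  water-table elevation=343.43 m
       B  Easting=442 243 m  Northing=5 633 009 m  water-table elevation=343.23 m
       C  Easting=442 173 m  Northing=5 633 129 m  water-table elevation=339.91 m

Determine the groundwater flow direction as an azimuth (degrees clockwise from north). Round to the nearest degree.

348°

Differences from A: to B (Δx, Δy, Δh) = (-15, 5, -0.20); to C = (-85, 125, -3.52).
Solve a·Δx + b·Δy = Δh: det = (-15)·125 − (-85)·5 = -1450.
∂h/∂x = [(-0.20)·125 − (-3.52)·5] / -1450 = +0.005103
∂h/∂y = [(-15)·(-3.52) − (-85)·(-0.20)] / -1450 = -0.02469
Flow direction (−∇h) has components (-0.005103 E, +0.02469 N).
Azimuth = atan2(E, N) = atan2(-0.005103, +0.02469) = 348.3° ≈ 348°.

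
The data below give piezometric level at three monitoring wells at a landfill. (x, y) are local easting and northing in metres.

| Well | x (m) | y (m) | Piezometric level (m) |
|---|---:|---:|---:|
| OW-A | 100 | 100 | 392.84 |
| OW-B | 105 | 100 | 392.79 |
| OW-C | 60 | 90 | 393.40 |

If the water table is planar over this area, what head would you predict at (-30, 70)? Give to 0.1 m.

With h = a·x + b·y + c and OW-A as origin, the differences give:
  5·a + 0·b = -0.05
  (-40)·a + (-10)·b = +0.56
Eliminate b (×(-10) and ×0, subtract): -50·a = 0.500 → a = ∂h/∂x = -0.010000
Back-substitute: b = ∂h/∂y = -0.01600.
h(-30, 70) = 392.84 + (-0.010000)·(-130) + (-0.01600)·(-30) = 392.84 +1.300 +0.480 = 394.620 m.

394.6 m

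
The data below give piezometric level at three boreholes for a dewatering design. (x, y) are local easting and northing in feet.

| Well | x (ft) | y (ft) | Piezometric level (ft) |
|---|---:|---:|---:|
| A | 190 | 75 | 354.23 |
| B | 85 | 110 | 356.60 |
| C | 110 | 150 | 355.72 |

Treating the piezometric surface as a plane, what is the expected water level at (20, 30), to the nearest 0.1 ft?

Three-point gradient (reference A): Δ to B = (-105, 35, +2.37), Δ to C = (-80, 75, +1.49).
∂h/∂x = -0.02475, ∂h/∂y = -0.006532 (det = -5075).
h(20, 30) = 354.23 + (-0.02475)·(-170) + (-0.006532)·(-45) = 354.23 +4.207 +0.294 = 358.731 ft.

358.7 ft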